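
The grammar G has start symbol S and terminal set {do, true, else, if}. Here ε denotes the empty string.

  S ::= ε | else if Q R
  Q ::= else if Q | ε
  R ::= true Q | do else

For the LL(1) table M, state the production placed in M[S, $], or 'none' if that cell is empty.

FIRST(S): from S::=ε we get {ε}; from S::=else if Q R we get {else}. So FIRST(S) = {ε, else}.
FIRST(Q): from Q::=else if Q we get {else}; from Q::=ε we get {ε}. So FIRST(Q) = {ε, else}.
FIRST(R): from R::=true Q we get {true}; from R::=do else we get {do}. So FIRST(R) = {do, true}.
FOLLOW(S) includes $ since S is the start symbol.
FOLLOW(S): S appears on no right-hand side. Thus FOLLOW(S) = {$}.
For S ::= ε: FIRST(ε) = {ε}, so it goes in M[S, t] for t ∈ {}; since ε ∈ FIRST, also for every t ∈ FOLLOW(S) = {$}.
For S ::= else if Q R: FIRST(else if Q R) = {else}, so it goes in M[S, t] for t ∈ {else}.

S ::= ε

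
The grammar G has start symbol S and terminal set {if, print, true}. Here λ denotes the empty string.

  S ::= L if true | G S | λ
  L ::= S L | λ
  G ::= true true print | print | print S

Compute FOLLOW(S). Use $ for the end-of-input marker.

FIRST(G): from G::=true true print we get {true}; from G::=print we get {print}; from G::=print S we get {print}. So FIRST(G) = {print, true}.
FIRST(S): from S::=L if true we get {if, print, true}; from S::=G S we get {print, true}; from S::=λ we get {λ}. So FIRST(S) = {λ, if, print, true}.
FIRST(L): from L::=S L we get {λ, if, print, true}; from L::=λ we get {λ}. So FIRST(L) = {λ, if, print, true}.
FOLLOW(S) includes $ since S is the start symbol.
FOLLOW(L): in S::=L if true, L is followed by if true with FIRST {if}; in L::=S L, the suffix after L is empty (adds nothing new). Thus FOLLOW(L) = {if}.
FOLLOW(S): in S::=G S, the suffix after S is empty (adds nothing new); in L::=S L, S is followed by L with FIRST {λ, if, print, true}; in L::=S L, the suffix after S is nullable, so FOLLOW(S) ⊇ FOLLOW(L) = {if}; in G::=print S, the suffix after S is empty, so FOLLOW(S) ⊇ FOLLOW(G) = {$, if, print, true}. Thus FOLLOW(S) = {$, if, print, true}.
FOLLOW(G): in S::=G S, G is followed by S with FIRST {λ, if, print, true}; in S::=G S, the suffix after G is nullable, so FOLLOW(G) ⊇ FOLLOW(S) = {$, if, print, true}. Thus FOLLOW(G) = {$, if, print, true}.

{$, if, print, true}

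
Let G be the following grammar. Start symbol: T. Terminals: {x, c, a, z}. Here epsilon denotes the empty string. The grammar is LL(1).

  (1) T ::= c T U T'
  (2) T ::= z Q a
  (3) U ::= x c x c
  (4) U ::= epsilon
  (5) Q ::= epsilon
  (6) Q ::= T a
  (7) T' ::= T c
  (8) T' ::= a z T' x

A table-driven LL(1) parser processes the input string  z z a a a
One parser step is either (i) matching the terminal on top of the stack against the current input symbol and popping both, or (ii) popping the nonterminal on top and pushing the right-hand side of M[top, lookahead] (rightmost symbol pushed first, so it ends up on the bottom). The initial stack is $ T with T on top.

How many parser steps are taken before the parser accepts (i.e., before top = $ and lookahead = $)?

9

step 1: stack=$ T  input=z z a a a $  — expand T ::= z Q a
step 2: stack=$ a Q z  input=z z a a a $  — match z
step 3: stack=$ a Q  input=z a a a $  — expand Q ::= T a
step 4: stack=$ a a T  input=z a a a $  — expand T ::= z Q a
step 5: stack=$ a a a Q z  input=z a a a $  — match z
step 6: stack=$ a a a Q  input=a a a $  — expand Q ::= epsilon
step 7: stack=$ a a a  input=a a a $  — match a
step 8: stack=$ a a  input=a a $  — match a
step 9: stack=$ a  input=a $  — match a
Accept reached after 9 steps.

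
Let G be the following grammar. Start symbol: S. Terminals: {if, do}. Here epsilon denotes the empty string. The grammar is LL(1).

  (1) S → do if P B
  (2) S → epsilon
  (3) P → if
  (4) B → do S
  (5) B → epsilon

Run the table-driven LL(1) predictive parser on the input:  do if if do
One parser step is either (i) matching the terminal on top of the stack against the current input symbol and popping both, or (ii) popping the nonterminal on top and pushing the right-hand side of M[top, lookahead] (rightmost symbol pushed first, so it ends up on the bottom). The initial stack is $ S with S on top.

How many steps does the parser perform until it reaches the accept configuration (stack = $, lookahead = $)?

step 1: stack=$ S  input=do if if do $  — expand S → do if P B
step 2: stack=$ B P if do  input=do if if do $  — match do
step 3: stack=$ B P if  input=if if do $  — match if
step 4: stack=$ B P  input=if do $  — expand P → if
step 5: stack=$ B if  input=if do $  — match if
step 6: stack=$ B  input=do $  — expand B → do S
step 7: stack=$ S do  input=do $  — match do
step 8: stack=$ S  input=$  — expand S → epsilon
Accept reached after 8 steps.

8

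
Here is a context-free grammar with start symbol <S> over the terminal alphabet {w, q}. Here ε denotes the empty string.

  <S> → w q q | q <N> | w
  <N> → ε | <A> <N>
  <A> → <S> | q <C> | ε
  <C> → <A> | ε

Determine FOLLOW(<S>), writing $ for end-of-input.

FIRST(<S>): from <S>→w q q we get {w}; from <S>→q <N> we get {q}; from <S>→w we get {w}. So FIRST(<S>) = {q, w}.
FIRST(<A>): from <A>→<S> we get {q, w}; from <A>→q <C> we get {q}; from <A>→ε we get {ε}. So FIRST(<A>) = {ε, q, w}.
FIRST(<N>): from <N>→ε we get {ε}; from <N>→<A> <N> we get {ε, q, w}. So FIRST(<N>) = {ε, q, w}.
FIRST(<C>): from <C>→<A> we get {ε, q, w}; from <C>→ε we get {ε}. So FIRST(<C>) = {ε, q, w}.
FOLLOW(<S>) includes $ since <S> is the start symbol.
FOLLOW(<S>): in <A>→<S>, the suffix after <S> is empty, so FOLLOW(<S>) ⊇ FOLLOW(<A>) = {$, q, w}. Thus FOLLOW(<S>) = {$, q, w}.
FOLLOW(<N>): in <S>→q <N>, the suffix after <N> is empty, so FOLLOW(<N>) ⊇ FOLLOW(<S>) = {$, q, w}; in <N>→<A> <N>, the suffix after <N> is empty (adds nothing new). Thus FOLLOW(<N>) = {$, q, w}.
FOLLOW(<A>): in <N>→<A> <N>, <A> is followed by <N> with FIRST {ε, q, w}; in <N>→<A> <N>, the suffix after <A> is nullable, so FOLLOW(<A>) ⊇ FOLLOW(<N>) = {$, q, w}; in <C>→<A>, the suffix after <A> is empty, so FOLLOW(<A>) ⊇ FOLLOW(<C>) = {$, q, w}. Thus FOLLOW(<A>) = {$, q, w}.
FOLLOW(<C>): in <A>→q <C>, the suffix after <C> is empty, so FOLLOW(<C>) ⊇ FOLLOW(<A>) = {$, q, w}. Thus FOLLOW(<C>) = {$, q, w}.

{$, q, w}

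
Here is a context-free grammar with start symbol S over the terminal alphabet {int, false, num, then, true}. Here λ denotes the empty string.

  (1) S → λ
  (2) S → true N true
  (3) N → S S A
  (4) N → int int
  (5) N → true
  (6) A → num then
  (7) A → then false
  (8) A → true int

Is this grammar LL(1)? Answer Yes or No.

FIRST(S) = {λ, true}
FIRST(N) = {int, num, then, true}
FIRST(A) = {num, then, true}
FOLLOW(S) = {$, num, then, true}
FOLLOW(N) = {true}
FOLLOW(A) = {true}
Cell M[N, true] receives both N → S S A and N → true — the grammar is not LL(1).

No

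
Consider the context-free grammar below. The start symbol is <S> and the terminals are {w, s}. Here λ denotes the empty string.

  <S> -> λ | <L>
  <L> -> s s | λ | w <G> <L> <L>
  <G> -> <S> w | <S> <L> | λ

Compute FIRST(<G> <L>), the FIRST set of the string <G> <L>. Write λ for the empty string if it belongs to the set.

{λ, s, w}

FIRST(<L>) = {λ, s, w}
FIRST(<S>) = {λ, s, w}  (via <L>)
FIRST(<G>) = {λ, s, w}  (via <S> w, <S> <L>)
FIRST(<G> <L>): take FIRST of each symbol in turn, carrying on past any symbol whose FIRST contains λ; result {λ, s, w}.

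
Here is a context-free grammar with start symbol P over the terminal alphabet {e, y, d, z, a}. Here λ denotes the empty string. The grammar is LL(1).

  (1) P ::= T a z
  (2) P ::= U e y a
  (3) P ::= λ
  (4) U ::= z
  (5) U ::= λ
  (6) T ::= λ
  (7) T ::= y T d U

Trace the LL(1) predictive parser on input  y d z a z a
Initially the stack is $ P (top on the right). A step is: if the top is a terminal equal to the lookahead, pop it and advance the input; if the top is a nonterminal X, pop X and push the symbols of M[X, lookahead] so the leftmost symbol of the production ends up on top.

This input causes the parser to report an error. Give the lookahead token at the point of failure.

a

      Stack          Input          Action
   1  $ P            y d z a z a $  expand P ::= T a z
   2  $ z a T        y d z a z a $  expand T ::= y T d U
   3  $ z a U d T y  y d z a z a $  match y
   4  $ z a U d T    d z a z a $    expand T ::= λ
   5  $ z a U d      d z a z a $    match d
   6  $ z a U        z a z a $      expand U ::= z
   7  $ z a z        z a z a $      match z
   8  $ z a          a z a $        match a
   9  $ z            z a $          match z
  10  $              a $            error: stack empty but input remains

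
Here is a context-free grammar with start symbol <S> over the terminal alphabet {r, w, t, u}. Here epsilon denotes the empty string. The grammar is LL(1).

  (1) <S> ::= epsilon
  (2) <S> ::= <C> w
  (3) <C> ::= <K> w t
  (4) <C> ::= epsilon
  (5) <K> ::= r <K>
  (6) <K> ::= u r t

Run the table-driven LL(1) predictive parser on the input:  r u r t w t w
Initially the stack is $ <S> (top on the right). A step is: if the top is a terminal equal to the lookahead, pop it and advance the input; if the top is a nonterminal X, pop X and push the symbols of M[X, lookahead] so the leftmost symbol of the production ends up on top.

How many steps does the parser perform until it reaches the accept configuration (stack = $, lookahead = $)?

11

step 1: stack=$ <S>  input=r u r t w t w $  — expand <S> ::= <C> w
step 2: stack=$ w <C>  input=r u r t w t w $  — expand <C> ::= <K> w t
step 3: stack=$ w t w <K>  input=r u r t w t w $  — expand <K> ::= r <K>
step 4: stack=$ w t w <K> r  input=r u r t w t w $  — match r
step 5: stack=$ w t w <K>  input=u r t w t w $  — expand <K> ::= u r t
step 6: stack=$ w t w t r u  input=u r t w t w $  — match u
step 7: stack=$ w t w t r  input=r t w t w $  — match r
step 8: stack=$ w t w t  input=t w t w $  — match t
step 9: stack=$ w t w  input=w t w $  — match w
step 10: stack=$ w t  input=t w $  — match t
step 11: stack=$ w  input=w $  — match w
Accept reached after 11 steps.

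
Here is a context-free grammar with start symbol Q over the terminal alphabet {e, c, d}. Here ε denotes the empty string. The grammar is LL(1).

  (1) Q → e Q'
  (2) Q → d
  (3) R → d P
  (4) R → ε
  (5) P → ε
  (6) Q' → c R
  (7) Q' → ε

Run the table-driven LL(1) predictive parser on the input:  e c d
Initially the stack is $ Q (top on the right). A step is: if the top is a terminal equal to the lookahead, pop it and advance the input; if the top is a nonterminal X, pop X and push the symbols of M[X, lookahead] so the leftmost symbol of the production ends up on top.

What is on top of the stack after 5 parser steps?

     Stack   Input    Action
  1  $ Q     e c d $  expand Q → e Q'
  2  $ Q' e  e c d $  match e
  3  $ Q'    c d $    expand Q' → c R
  4  $ R c   c d $    match c
  5  $ R     d $      expand R → d P
Stack after step 5: $ P d (top = d).

d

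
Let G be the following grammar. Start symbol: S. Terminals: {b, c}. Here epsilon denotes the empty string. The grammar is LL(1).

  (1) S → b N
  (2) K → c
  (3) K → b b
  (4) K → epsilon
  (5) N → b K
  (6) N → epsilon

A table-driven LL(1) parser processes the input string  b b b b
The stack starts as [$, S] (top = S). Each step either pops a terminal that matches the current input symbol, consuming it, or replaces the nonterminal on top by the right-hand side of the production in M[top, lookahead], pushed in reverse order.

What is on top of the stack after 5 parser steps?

step 1: stack=$ S  input=b b b b $  — expand S → b N
step 2: stack=$ N b  input=b b b b $  — match b
step 3: stack=$ N  input=b b b $  — expand N → b K
step 4: stack=$ K b  input=b b b $  — match b
step 5: stack=$ K  input=b b $  — expand K → b b
Stack after step 5: $ b b (top = b).

b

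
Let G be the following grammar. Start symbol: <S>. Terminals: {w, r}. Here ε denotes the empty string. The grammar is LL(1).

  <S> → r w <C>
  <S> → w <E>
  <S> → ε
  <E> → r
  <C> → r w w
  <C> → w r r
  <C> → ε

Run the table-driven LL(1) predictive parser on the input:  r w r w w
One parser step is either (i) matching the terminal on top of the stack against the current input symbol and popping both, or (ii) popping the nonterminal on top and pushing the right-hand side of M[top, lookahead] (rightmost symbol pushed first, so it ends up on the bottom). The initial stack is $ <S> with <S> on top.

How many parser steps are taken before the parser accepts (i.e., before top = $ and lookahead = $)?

7

     Stack      Input        Action
  1  $ <S>      r w r w w $  expand <S> → r w <C>
  2  $ <C> w r  r w r w w $  match r
  3  $ <C> w    w r w w $    match w
  4  $ <C>      r w w $      expand <C> → r w w
  5  $ w w r    r w w $      match r
  6  $ w w      w w $        match w
  7  $ w        w $          match w
Accept reached after 7 steps.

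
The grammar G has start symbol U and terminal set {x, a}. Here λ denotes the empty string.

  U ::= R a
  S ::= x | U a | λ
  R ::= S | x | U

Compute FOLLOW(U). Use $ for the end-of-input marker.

FIRST(U): from U::=R a we get {a, x}. So FIRST(U) = {a, x}.
FIRST(S): from S::=x we get {x}; from S::=U a we get {a, x}; from S::=λ we get {λ}. So FIRST(S) = {λ, a, x}.
FIRST(R): from R::=S we get {λ, a, x}; from R::=x we get {x}; from R::=U we get {a, x}. So FIRST(R) = {λ, a, x}.
FOLLOW(U) includes $ since U is the start symbol.
FOLLOW(R): in U::=R a, R is followed by a with FIRST {a}. Thus FOLLOW(R) = {a}.
FOLLOW(U): in S::=U a, U is followed by a with FIRST {a}; in R::=U, the suffix after U is empty, so FOLLOW(U) ⊇ FOLLOW(R) = {a}. Thus FOLLOW(U) = {$, a}.
FOLLOW(S): in R::=S, the suffix after S is empty, so FOLLOW(S) ⊇ FOLLOW(R) = {a}. Thus FOLLOW(S) = {a}.

{$, a}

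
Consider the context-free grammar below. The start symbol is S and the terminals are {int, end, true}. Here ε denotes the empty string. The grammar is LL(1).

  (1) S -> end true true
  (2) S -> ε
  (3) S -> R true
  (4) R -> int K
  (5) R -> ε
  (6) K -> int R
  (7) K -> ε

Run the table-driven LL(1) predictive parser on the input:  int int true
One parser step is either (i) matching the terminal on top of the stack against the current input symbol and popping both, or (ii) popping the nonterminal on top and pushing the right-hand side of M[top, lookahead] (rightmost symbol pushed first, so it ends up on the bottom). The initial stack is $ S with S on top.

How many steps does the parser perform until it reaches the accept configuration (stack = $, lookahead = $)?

7

     Stack         Input           Action
  1  $ S           int int true $  expand S -> R true
  2  $ true R      int int true $  expand R -> int K
  3  $ true K int  int int true $  match int
  4  $ true K      int true $      expand K -> int R
  5  $ true R int  int true $      match int
  6  $ true R      true $          expand R -> ε
  7  $ true        true $          match true
Accept reached after 7 steps.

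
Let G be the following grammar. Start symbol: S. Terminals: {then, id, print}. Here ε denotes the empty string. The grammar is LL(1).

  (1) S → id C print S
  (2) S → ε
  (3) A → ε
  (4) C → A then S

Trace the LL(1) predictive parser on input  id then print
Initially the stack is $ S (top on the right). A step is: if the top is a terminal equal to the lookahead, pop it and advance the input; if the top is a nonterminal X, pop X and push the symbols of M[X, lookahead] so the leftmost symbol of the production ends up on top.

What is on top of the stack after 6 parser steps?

     Stack               Input            Action
  1  $ S                 id then print $  expand S → id C print S
  2  $ S print C id      id then print $  match id
  3  $ S print C         then print $     expand C → A then S
  4  $ S print S then A  then print $     expand A → ε
  5  $ S print S then    then print $     match then
  6  $ S print S         print $          expand S → ε
Stack after step 6: $ S print (top = print).

print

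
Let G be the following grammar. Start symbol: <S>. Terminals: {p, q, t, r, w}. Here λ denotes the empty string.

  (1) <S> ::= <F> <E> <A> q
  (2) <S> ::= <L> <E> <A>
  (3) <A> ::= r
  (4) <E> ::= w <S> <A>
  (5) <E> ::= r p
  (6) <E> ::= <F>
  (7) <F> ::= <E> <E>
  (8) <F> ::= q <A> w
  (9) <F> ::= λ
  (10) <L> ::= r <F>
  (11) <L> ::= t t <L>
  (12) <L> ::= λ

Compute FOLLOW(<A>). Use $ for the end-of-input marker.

FIRST(<A>): from <A>::=r we get {r}. So FIRST(<A>) = {r}.
FIRST(<L>): from <L>::=r <F> we get {r}; from <L>::=t t <L> we get {t}; from <L>::=λ we get {λ}. So FIRST(<L>) = {λ, r, t}.
FIRST(<S>): from <S>::=<F> <E> <A> q we get {q, r, w}; from <S>::=<L> <E> <A> we get {q, r, t, w}. So FIRST(<S>) = {q, r, t, w}.
FIRST(<E>): from <E>::=w <S> <A> we get {w}; from <E>::=r p we get {r}; from <E>::=<F> we get {λ, q, r, w}. So FIRST(<E>) = {λ, q, r, w}.
FIRST(<F>): from <F>::=<E> <E> we get {λ, q, r, w}; from <F>::=q <A> w we get {q}; from <F>::=λ we get {λ}. So FIRST(<F>) = {λ, q, r, w}.
FOLLOW(<S>) includes $ since <S> is the start symbol.
FOLLOW(<S>): in <E>::=w <S> <A>, <S> is followed by <A> with FIRST {r}. Thus FOLLOW(<S>) = {$, r}.
FOLLOW(<L>): in <S>::=<L> <E> <A>, <L> is followed by <E> <A> with FIRST {q, r, w}; in <L>::=t t <L>, the suffix after <L> is empty (adds nothing new). Thus FOLLOW(<L>) = {q, r, w}.
FOLLOW(<A>): in <S>::=<F> <E> <A> q, <A> is followed by q with FIRST {q}; in <S>::=<L> <E> <A>, the suffix after <A> is empty, so FOLLOW(<A>) ⊇ FOLLOW(<S>) = {$, r}; in <E>::=w <S> <A>, the suffix after <A> is empty, so FOLLOW(<A>) ⊇ FOLLOW(<E>) = {q, r, w}; in <F>::=q <A> w, <A> is followed by w with FIRST {w}. Thus FOLLOW(<A>) = {$, q, r, w}.
FOLLOW(<E>): in <S>::=<F> <E> <A> q, <E> is followed by <A> q with FIRST {r}; in <S>::=<L> <E> <A>, <E> is followed by <A> with FIRST {r}; in <F>::=<E> <E> (occurrence 1), <E> is followed by <E> with FIRST {λ, q, r, w}; in <F>::=<E> <E> (occurrence 1), the suffix after <E> is nullable, so FOLLOW(<E>) ⊇ FOLLOW(<F>) = {q, r, w}; in <F>::=<E> <E> (occurrence 2), the suffix after <E> is empty, so FOLLOW(<E>) ⊇ FOLLOW(<F>) = {q, r, w}. Thus FOLLOW(<E>) = {q, r, w}.
FOLLOW(<F>): in <S>::=<F> <E> <A> q, <F> is followed by <E> <A> q with FIRST {q, r, w}; in <E>::=<F>, the suffix after <F> is empty, so FOLLOW(<F>) ⊇ FOLLOW(<E>) = {q, r, w}; in <L>::=r <F>, the suffix after <F> is empty, so FOLLOW(<F>) ⊇ FOLLOW(<L>) = {q, r, w}. Thus FOLLOW(<F>) = {q, r, w}.

{$, q, r, w}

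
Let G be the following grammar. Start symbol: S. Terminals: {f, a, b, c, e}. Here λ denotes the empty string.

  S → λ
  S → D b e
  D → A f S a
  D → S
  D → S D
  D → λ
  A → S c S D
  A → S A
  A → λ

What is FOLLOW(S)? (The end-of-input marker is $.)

FIRST(S): from S→λ we get {λ}; from S→D b e we get {b, c, f}. So FIRST(S) = {λ, b, c, f}.
FIRST(A): from A→S c S D we get {b, c, f}; from A→S A we get {λ, b, c, f}; from A→λ we get {λ}. So FIRST(A) = {λ, b, c, f}.
FIRST(D): from D→A f S a we get {b, c, f}; from D→S we get {λ, b, c, f}; from D→S D we get {λ, b, c, f}; from D→λ we get {λ}. So FIRST(D) = {λ, b, c, f}.
FOLLOW(S) includes $ since S is the start symbol.
FOLLOW(A): in D→A f S a, A is followed by f S a with FIRST {f}; in A→S A, the suffix after A is empty (adds nothing new). Thus FOLLOW(A) = {f}.
FOLLOW(D): in S→D b e, D is followed by b e with FIRST {b}; in D→S D, the suffix after D is empty (adds nothing new); in A→S c S D, the suffix after D is empty, so FOLLOW(D) ⊇ FOLLOW(A) = {f}. Thus FOLLOW(D) = {b, f}.
FOLLOW(S): in D→A f S a, S is followed by a with FIRST {a}; in D→S, the suffix after S is empty, so FOLLOW(S) ⊇ FOLLOW(D) = {b, f}; in D→S D, S is followed by D with FIRST {λ, b, c, f}; in D→S D, the suffix after S is nullable, so FOLLOW(S) ⊇ FOLLOW(D) = {b, f}; in A→S c S D (occurrence 1), S is followed by c S D with FIRST {c}; in A→S c S D (occurrence 2), S is followed by D with FIRST {λ, b, c, f}; in A→S c S D (occurrence 2), the suffix after S is nullable, so FOLLOW(S) ⊇ FOLLOW(A) = {f}; in A→S A, S is followed by A with FIRST {λ, b, c, f}; in A→S A, the suffix after S is nullable, so FOLLOW(S) ⊇ FOLLOW(A) = {f}. Thus FOLLOW(S) = {$, a, b, c, f}.

{$, a, b, c, f}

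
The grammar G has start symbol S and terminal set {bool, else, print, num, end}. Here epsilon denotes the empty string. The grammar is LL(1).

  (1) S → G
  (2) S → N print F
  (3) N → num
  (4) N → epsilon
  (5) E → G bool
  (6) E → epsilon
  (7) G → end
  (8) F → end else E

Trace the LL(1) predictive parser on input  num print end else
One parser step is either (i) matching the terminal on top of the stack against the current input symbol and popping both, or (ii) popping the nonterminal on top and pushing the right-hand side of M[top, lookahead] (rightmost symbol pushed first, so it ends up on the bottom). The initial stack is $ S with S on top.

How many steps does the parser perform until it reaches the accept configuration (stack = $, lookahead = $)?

8

     Stack          Input                 Action
  1  $ S            num print end else $  expand S → N print F
  2  $ F print N    num print end else $  expand N → num
  3  $ F print num  num print end else $  match num
  4  $ F print      print end else $      match print
  5  $ F            end else $            expand F → end else E
  6  $ E else end   end else $            match end
  7  $ E else       else $                match else
  8  $ E            $                     expand E → epsilon
Accept reached after 8 steps.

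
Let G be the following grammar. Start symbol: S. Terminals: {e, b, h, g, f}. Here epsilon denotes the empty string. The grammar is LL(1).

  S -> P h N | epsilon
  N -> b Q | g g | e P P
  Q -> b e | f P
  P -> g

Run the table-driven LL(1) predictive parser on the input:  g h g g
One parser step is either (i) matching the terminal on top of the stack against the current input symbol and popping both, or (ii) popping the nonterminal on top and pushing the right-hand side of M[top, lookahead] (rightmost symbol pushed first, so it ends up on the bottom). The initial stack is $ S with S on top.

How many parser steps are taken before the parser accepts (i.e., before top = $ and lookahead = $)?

7

step 1: stack=$ S  input=g h g g $  — expand S -> P h N
step 2: stack=$ N h P  input=g h g g $  — expand P -> g
step 3: stack=$ N h g  input=g h g g $  — match g
step 4: stack=$ N h  input=h g g $  — match h
step 5: stack=$ N  input=g g $  — expand N -> g g
step 6: stack=$ g g  input=g g $  — match g
step 7: stack=$ g  input=g $  — match g
Accept reached after 7 steps.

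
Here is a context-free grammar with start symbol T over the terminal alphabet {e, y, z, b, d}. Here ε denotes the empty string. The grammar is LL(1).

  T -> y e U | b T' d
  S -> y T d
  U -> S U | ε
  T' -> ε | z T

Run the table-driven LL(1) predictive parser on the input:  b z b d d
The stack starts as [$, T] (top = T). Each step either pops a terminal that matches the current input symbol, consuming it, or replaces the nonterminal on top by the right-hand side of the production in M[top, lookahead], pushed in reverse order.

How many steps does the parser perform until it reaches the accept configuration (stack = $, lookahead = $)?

9

     Stack       Input        Action
  1  $ T         b z b d d $  expand T -> b T' d
  2  $ d T' b    b z b d d $  match b
  3  $ d T'      z b d d $    expand T' -> z T
  4  $ d T z     z b d d $    match z
  5  $ d T       b d d $      expand T -> b T' d
  6  $ d d T' b  b d d $      match b
  7  $ d d T'    d d $        expand T' -> ε
  8  $ d d       d d $        match d
  9  $ d         d $          match d
Accept reached after 9 steps.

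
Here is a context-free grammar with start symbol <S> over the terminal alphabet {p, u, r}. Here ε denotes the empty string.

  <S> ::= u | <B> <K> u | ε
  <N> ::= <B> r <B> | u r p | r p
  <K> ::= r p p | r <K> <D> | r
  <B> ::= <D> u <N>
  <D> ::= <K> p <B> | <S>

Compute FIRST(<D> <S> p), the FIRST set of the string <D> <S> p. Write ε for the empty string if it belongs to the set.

{p, r, u}

FIRST(<K>): from <K>::=r p p we get {r}; from <K>::=r <K> <D> we get {r}; from <K>::=r we get {r}. So FIRST(<K>) = {r}.
FIRST(<S>): from <S>::=u we get {u}; from <S>::=<B> <K> u we get {r, u}; from <S>::=ε we get {ε}. So FIRST(<S>) = {ε, r, u}.
FIRST(<D>): from <D>::=<K> p <B> we get {r}; from <D>::=<S> we get {ε, r, u}. So FIRST(<D>) = {ε, r, u}.
FIRST(<B>): from <B>::=<D> u <N> we get {r, u}. So FIRST(<B>) = {r, u}.
FIRST(<N>): from <N>::=<B> r <B> we get {r, u}; from <N>::=u r p we get {u}; from <N>::=r p we get {r}. So FIRST(<N>) = {r, u}.
FIRST(<D> <S> p): take FIRST of each symbol in turn, carrying on past any symbol whose FIRST contains ε; result {p, r, u}.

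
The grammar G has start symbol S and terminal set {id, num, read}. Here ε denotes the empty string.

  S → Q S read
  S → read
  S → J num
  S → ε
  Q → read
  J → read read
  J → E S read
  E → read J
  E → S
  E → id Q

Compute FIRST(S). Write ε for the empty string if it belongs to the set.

FIRST(Q): from Q→read we get {read}. So FIRST(Q) = {read}.
FIRST(S): from S→Q S read we get {read}; from S→read we get {read}; from S→J num we get {id, read}; from S→ε we get {ε}. So FIRST(S) = {ε, id, read}.
FIRST(E): from E→read J we get {read}; from E→S we get {ε, id, read}; from E→id Q we get {id}. So FIRST(E) = {ε, id, read}.
FIRST(J): from J→read read we get {read}; from J→E S read we get {id, read}. So FIRST(J) = {id, read}.

{ε, id, read}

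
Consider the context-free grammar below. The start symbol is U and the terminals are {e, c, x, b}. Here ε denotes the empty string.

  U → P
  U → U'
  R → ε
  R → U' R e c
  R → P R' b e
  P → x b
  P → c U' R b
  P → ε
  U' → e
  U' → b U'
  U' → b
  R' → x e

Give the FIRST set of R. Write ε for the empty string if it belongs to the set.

{ε, b, c, e, x}

FIRST(P): from P→x b we get {x}; from P→c U' R b we get {c}; from P→ε we get {ε}. So FIRST(P) = {ε, c, x}.
FIRST(U'): from U'→e we get {e}; from U'→b U' we get {b}; from U'→b we get {b}. So FIRST(U') = {b, e}.
FIRST(R'): from R'→x e we get {x}. So FIRST(R') = {x}.
FIRST(U): from U→P we get {ε, c, x}; from U→U' we get {b, e}. So FIRST(U) = {ε, b, c, e, x}.
FIRST(R): from R→ε we get {ε}; from R→U' R e c we get {b, e}; from R→P R' b e we get {c, x}. So FIRST(R) = {ε, b, c, e, x}.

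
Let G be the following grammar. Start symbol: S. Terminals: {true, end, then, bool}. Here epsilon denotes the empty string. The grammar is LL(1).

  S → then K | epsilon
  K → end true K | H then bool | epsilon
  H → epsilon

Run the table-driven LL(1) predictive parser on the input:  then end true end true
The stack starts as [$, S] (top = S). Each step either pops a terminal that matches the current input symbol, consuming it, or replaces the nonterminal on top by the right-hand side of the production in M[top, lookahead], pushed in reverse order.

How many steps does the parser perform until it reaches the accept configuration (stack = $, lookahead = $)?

step 1: stack=$ S  input=then end true end true $  — expand S → then K
step 2: stack=$ K then  input=then end true end true $  — match then
step 3: stack=$ K  input=end true end true $  — expand K → end true K
step 4: stack=$ K true end  input=end true end true $  — match end
step 5: stack=$ K true  input=true end true $  — match true
step 6: stack=$ K  input=end true $  — expand K → end true K
step 7: stack=$ K true end  input=end true $  — match end
step 8: stack=$ K true  input=true $  — match true
step 9: stack=$ K  input=$  — expand K → epsilon
Accept reached after 9 steps.

9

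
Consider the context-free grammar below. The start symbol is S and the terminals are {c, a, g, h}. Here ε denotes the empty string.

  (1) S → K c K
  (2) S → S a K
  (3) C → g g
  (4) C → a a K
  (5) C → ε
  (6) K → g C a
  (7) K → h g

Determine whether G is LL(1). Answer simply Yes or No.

No

FIRST(S) = {g, h}
FIRST(C) = {ε, a, g}
FIRST(K) = {g, h}
FOLLOW(S) = {$, a}
FOLLOW(C) = {a}
FOLLOW(K) = {$, a, c}
Cell M[C, a] receives both C → a a K and C → ε — the grammar is not LL(1).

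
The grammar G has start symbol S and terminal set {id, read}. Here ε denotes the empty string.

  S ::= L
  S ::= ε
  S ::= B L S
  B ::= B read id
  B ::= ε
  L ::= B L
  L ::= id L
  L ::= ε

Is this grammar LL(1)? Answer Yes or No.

No

FIRST(S) = {ε, id, read}
FIRST(B) = {ε, read}
FIRST(L) = {ε, id, read}
FOLLOW(S) = {$}
FOLLOW(B) = {$, id, read}
FOLLOW(L) = {$, id, read}
Cell M[B, read] receives both B ::= B read id and B ::= ε — the grammar is not LL(1).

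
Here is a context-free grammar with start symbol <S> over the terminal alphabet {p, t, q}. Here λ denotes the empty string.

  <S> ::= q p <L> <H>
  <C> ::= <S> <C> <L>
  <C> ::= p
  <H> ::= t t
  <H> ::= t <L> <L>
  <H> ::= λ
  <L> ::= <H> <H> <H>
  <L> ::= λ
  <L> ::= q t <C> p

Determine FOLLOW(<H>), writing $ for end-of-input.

{$, p, q, t}

FIRST(<S>): from <S>::=q p <L> <H> we get {q}. So FIRST(<S>) = {q}.
FIRST(<H>): from <H>::=t t we get {t}; from <H>::=t <L> <L> we get {t}; from <H>::=λ we get {λ}. So FIRST(<H>) = {λ, t}.
FIRST(<C>): from <C>::=<S> <C> <L> we get {q}; from <C>::=p we get {p}. So FIRST(<C>) = {p, q}.
FIRST(<L>): from <L>::=<H> <H> <H> we get {λ, t}; from <L>::=λ we get {λ}; from <L>::=q t <C> p we get {q}. So FIRST(<L>) = {λ, q, t}.
FOLLOW(<S>) includes $ since <S> is the start symbol.
FOLLOW(<S>): in <C>::=<S> <C> <L>, <S> is followed by <C> <L> with FIRST {p, q}. Thus FOLLOW(<S>) = {$, p, q}.
FOLLOW(<C>): in <C>::=<S> <C> <L>, <C> is followed by <L> with FIRST {λ, q, t}; in <C>::=<S> <C> <L>, the suffix after <C> is nullable (adds nothing new); in <L>::=q t <C> p, <C> is followed by p with FIRST {p}. Thus FOLLOW(<C>) = {p, q, t}.
FOLLOW(<H>): in <S>::=q p <L> <H>, the suffix after <H> is empty, so FOLLOW(<H>) ⊇ FOLLOW(<S>) = {$, p, q}; in <L>::=<H> <H> <H> (occurrence 1), <H> is followed by <H> <H> with FIRST {λ, t}; in <L>::=<H> <H> <H> (occurrence 1), the suffix after <H> is nullable, so FOLLOW(<H>) ⊇ FOLLOW(<L>) = {$, p, q, t}; in <L>::=<H> <H> <H> (occurrence 2), <H> is followed by <H> with FIRST {λ, t}; in <L>::=<H> <H> <H> (occurrence 2), the suffix after <H> is nullable, so FOLLOW(<H>) ⊇ FOLLOW(<L>) = {$, p, q, t}; in <L>::=<H> <H> <H> (occurrence 3), the suffix after <H> is empty, so FOLLOW(<H>) ⊇ FOLLOW(<L>) = {$, p, q, t}. Thus FOLLOW(<H>) = {$, p, q, t}.
FOLLOW(<L>): in <S>::=q p <L> <H>, <L> is followed by <H> with FIRST {λ, t}; in <S>::=q p <L> <H>, the suffix after <L> is nullable, so FOLLOW(<L>) ⊇ FOLLOW(<S>) = {$, p, q}; in <C>::=<S> <C> <L>, the suffix after <L> is empty, so FOLLOW(<L>) ⊇ FOLLOW(<C>) = {p, q, t}; in <H>::=t <L> <L> (occurrence 1), <L> is followed by <L> with FIRST {λ, q, t}; in <H>::=t <L> <L> (occurrence 1), the suffix after <L> is nullable, so FOLLOW(<L>) ⊇ FOLLOW(<H>) = {$, p, q, t}; in <H>::=t <L> <L> (occurrence 2), the suffix after <L> is empty, so FOLLOW(<L>) ⊇ FOLLOW(<H>) = {$, p, q, t}. Thus FOLLOW(<L>) = {$, p, q, t}.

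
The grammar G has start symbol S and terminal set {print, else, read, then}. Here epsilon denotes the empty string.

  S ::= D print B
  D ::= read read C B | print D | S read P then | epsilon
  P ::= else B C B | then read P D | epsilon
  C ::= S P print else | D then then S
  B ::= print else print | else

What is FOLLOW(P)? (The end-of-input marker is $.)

{print, read, then}

FIRST(P) = {epsilon, else, then}
FIRST(B) = {else, print}
FIRST(S) = {print, read}  (via D print B)
FIRST(D) = {epsilon, print, read}  (via S read P then)
FIRST(C) = {print, read, then}  (via S P print else, D then then S)
FOLLOW(S) includes $ since S is the start symbol.
FOLLOW(P): in D::=S read P then, P is followed by then with FIRST {then}; in P::=then read P D, P is followed by D with FIRST {epsilon, print, read}; in P::=then read P D, the suffix after P is nullable (adds nothing new); in C::=S P print else, P is followed by print else with FIRST {print}. Thus FOLLOW(P) = {print, read, then}.
FOLLOW(D): in S::=D print B, D is followed by print B with FIRST {print}; in D::=print D, the suffix after D is empty (adds nothing new); in P::=then read P D, the suffix after D is empty, so FOLLOW(D) ⊇ FOLLOW(P) = {print, read, then}; in C::=D then then S, D is followed by then then S with FIRST {then}. Thus FOLLOW(D) = {print, read, then}.
FOLLOW(C): in D::=read read C B, C is followed by B with FIRST {else, print}; in P::=else B C B, C is followed by B with FIRST {else, print}. Thus FOLLOW(C) = {else, print}.
FOLLOW(S): in D::=S read P then, S is followed by read P then with FIRST {read}; in C::=S P print else, S is followed by P print else with FIRST {else, print, then}; in C::=D then then S, the suffix after S is empty, so FOLLOW(S) ⊇ FOLLOW(C) = {else, print}. Thus FOLLOW(S) = {$, else, print, read, then}.
FOLLOW(B): in S::=D print B, the suffix after B is empty, so FOLLOW(B) ⊇ FOLLOW(S) = {$, else, print, read, then}; in D::=read read C B, the suffix after B is empty, so FOLLOW(B) ⊇ FOLLOW(D) = {print, read, then}; in P::=else B C B (occurrence 1), B is followed by C B with FIRST {print, read, then}; in P::=else B C B (occurrence 2), the suffix after B is empty, so FOLLOW(B) ⊇ FOLLOW(P) = {print, read, then}. Thus FOLLOW(B) = {$, else, print, read, then}.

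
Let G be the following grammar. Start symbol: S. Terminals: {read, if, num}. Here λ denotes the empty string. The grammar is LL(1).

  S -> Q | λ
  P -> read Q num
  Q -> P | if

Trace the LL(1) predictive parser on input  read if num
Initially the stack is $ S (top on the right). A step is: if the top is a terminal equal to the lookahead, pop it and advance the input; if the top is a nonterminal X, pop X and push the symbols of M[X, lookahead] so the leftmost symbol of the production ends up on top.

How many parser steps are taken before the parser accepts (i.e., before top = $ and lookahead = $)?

7

step 1: stack=$ S  input=read if num $  — expand S -> Q
step 2: stack=$ Q  input=read if num $  — expand Q -> P
step 3: stack=$ P  input=read if num $  — expand P -> read Q num
step 4: stack=$ num Q read  input=read if num $  — match read
step 5: stack=$ num Q  input=if num $  — expand Q -> if
step 6: stack=$ num if  input=if num $  — match if
step 7: stack=$ num  input=num $  — match num
Accept reached after 7 steps.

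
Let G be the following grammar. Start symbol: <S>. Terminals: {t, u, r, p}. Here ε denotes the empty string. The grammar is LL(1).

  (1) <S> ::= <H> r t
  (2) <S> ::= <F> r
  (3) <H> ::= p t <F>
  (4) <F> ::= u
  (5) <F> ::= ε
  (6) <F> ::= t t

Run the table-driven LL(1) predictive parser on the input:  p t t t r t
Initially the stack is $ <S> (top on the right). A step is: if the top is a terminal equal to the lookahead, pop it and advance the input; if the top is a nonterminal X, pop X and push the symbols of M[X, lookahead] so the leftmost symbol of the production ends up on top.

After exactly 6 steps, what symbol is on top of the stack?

t

step 1: stack=$ <S>  input=p t t t r t $  — expand <S> ::= <H> r t
step 2: stack=$ t r <H>  input=p t t t r t $  — expand <H> ::= p t <F>
step 3: stack=$ t r <F> t p  input=p t t t r t $  — match p
step 4: stack=$ t r <F> t  input=t t t r t $  — match t
step 5: stack=$ t r <F>  input=t t r t $  — expand <F> ::= t t
step 6: stack=$ t r t t  input=t t r t $  — match t
Stack after step 6: $ t r t (top = t).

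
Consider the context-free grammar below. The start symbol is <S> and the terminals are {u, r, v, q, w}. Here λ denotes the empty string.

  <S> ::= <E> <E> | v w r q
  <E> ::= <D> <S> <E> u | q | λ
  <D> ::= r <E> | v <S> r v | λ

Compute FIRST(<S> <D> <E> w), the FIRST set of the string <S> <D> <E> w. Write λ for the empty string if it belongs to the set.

FIRST(<D>) = {λ, r, v}
FIRST(<S>) = {λ, q, r, u, v}  (via <E> <E>)
FIRST(<E>) = {λ, q, r, u, v}  (via <D> <S> <E> u)
FIRST(<S> <D> <E> w): take FIRST of each symbol in turn, carrying on past any symbol whose FIRST contains λ; result {q, r, u, v, w}.

{q, r, u, v, w}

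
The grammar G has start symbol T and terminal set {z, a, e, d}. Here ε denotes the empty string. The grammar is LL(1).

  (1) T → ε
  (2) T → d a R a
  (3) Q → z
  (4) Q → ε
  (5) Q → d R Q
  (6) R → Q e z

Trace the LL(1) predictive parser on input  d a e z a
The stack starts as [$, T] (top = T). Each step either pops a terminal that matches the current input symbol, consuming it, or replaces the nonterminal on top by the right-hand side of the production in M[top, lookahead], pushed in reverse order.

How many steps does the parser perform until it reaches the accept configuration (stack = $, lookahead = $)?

step 1: stack=$ T  input=d a e z a $  — expand T → d a R a
step 2: stack=$ a R a d  input=d a e z a $  — match d
step 3: stack=$ a R a  input=a e z a $  — match a
step 4: stack=$ a R  input=e z a $  — expand R → Q e z
step 5: stack=$ a z e Q  input=e z a $  — expand Q → ε
step 6: stack=$ a z e  input=e z a $  — match e
step 7: stack=$ a z  input=z a $  — match z
step 8: stack=$ a  input=a $  — match a
Accept reached after 8 steps.

8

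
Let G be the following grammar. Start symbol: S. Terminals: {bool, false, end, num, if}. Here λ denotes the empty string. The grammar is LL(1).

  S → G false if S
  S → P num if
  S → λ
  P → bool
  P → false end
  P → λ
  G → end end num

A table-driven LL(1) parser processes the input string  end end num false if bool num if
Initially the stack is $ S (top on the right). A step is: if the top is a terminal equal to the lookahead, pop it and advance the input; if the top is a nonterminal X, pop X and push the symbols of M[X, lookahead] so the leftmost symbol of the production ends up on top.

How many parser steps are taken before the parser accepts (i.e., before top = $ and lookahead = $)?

      Stack                     Input                               Action
   1  $ S                       end end num false if bool num if $  expand S → G false if S
   2  $ S if false G            end end num false if bool num if $  expand G → end end num
   3  $ S if false num end end  end end num false if bool num if $  match end
   4  $ S if false num end      end num false if bool num if $      match end
   5  $ S if false num          num false if bool num if $          match num
   6  $ S if false              false if bool num if $              match false
   7  $ S if                    if bool num if $                    match if
   8  $ S                       bool num if $                       expand S → P num if
   9  $ if num P                bool num if $                       expand P → bool
  10  $ if num bool             bool num if $                       match bool
  11  $ if num                  num if $                            match num
  12  $ if                      if $                                match if
Accept reached after 12 steps.

12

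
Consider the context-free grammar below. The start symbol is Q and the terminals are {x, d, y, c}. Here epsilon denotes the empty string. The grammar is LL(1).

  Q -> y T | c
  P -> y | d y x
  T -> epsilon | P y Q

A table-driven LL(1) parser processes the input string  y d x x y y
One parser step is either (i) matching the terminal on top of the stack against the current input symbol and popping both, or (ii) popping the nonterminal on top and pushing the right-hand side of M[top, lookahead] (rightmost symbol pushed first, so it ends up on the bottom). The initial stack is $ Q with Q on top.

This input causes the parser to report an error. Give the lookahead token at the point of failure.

x

     Stack        Input          Action
  1  $ Q          y d x x y y $  expand Q -> y T
  2  $ T y        y d x x y y $  match y
  3  $ T          d x x y y $    expand T -> P y Q
  4  $ Q y P      d x x y y $    expand P -> d y x
  5  $ Q y x y d  d x x y y $    match d
  6  $ Q y x y    x x y y $      error: top is terminal y but lookahead is x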